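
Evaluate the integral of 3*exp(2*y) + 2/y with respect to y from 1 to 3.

An antiderivative is F(y) = 3*exp(2*y)/2 + 2*log(y).
Then F(3) - F(1) = (log(9) + 3*exp(6)/2) - (3*exp(2)/2) = -3*exp(2)/2 + log(9) + 3*exp(6)/2.

-3*exp(2)/2 + log(9) + 3*exp(6)/2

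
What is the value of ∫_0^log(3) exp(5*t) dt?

Let u = exp(t), so du = exp(t) dt. When t = 0, u = 1; when t = log(3), u = 3.
The integral becomes ∫ u**4 du from 1 to 3, with antiderivative u**5/5.
Back in t: F(t) = exp(5*t)/5.
Then F(log(3)) - F(0) = (243/5) - (1/5) = 242/5.

242/5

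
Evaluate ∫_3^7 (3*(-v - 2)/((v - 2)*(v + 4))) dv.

Factor the denominator: v**2 + 2*v - 8 = (v + 4)(v - 2).
Partial fractions: 3*(-v - 2)/((v - 2)*(v + 4)) = -1/(v + 4) - 2/(v - 2).
An antiderivative is F(v) = -2*log(v - 2) - log(v + 4).
Then F(7) - F(3) = (-2*log(5) - log(11)) - (-log(7)) = -2*log(5) - log(11) + log(7).

-2*log(5) - log(11) + log(7)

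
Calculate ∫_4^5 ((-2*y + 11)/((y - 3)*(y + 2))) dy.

-3*log(7) + 4*log(2) + 3*log(3)

Factor the denominator: y**2 - y - 6 = (y + 2)(y - 3).
Partial fractions: (-2*y + 11)/((y - 3)*(y + 2)) = -3/(y + 2) + 1/(y - 3).
An antiderivative is F(y) = log(y - 3) - 3*log(y + 2).
Then F(5) - F(4) = (-3*log(7) + log(2)) - (-3*log(3) - 3*log(2)) = -3*log(7) + 4*log(2) + 3*log(3).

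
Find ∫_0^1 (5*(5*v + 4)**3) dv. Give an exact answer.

6305/4

Let u = 5*v + 4, so du = 5 dv. When v = 0, u = 4; when v = 1, u = 9.
The integral becomes ∫ u**3 du from 4 to 9, with antiderivative u**4/4.
Back in v: F(v) = (5*v + 4)**4/4.
Then F(1) - F(0) = (6561/4) - (64) = 6305/4.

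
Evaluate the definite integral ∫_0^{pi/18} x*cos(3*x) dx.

-1/9 + pi/108 + sqrt(3)/18

Integrate by parts once (u = x, dv = cos(3*x) dx).
An antiderivative is F(x) = x*sin(3*x)/3 + cos(3*x)/9.
Then F(pi/18) - F(0) = (pi/108 + sqrt(3)/18) - (1/9) = -1/9 + pi/108 + sqrt(3)/18.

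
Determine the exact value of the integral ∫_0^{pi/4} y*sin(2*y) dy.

1/4

Integrate by parts once (u = y, dv = sin(2*y) dy).
An antiderivative is F(y) = -y*cos(2*y)/2 + sin(2*y)/4.
Then F(pi/4) - F(0) = (1/4) - (0) = 1/4.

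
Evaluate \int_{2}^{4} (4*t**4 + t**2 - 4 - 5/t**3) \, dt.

385823/480

By the power rule, an antiderivative is F(t) = 4*t**5/5 + t**3/3 - 4*t + 5/(2*t**2).
Then F(4) - F(2) = (395851/480) - (2507/120) = 385823/480.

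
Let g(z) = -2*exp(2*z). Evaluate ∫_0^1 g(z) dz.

1 - exp(2)

An antiderivative is F(z) = -exp(2*z).
Then F(1) - F(0) = (-exp(2)) - (-1) = 1 - exp(2).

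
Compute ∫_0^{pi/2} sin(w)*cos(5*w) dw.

1/6

Use the identity sin(w)cos(5*w) = [sin(6*w) + sin(-4*w)]/2.
An antiderivative is F(w) = cos(4*w)/8 - cos(6*w)/12.
Then F(pi/2) - F(0) = (5/24) - (1/24) = 1/6.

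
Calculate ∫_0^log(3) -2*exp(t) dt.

An antiderivative is F(t) = -2*exp(t).
Then F(log(3)) - F(0) = (-6) - (-2) = -4.

-4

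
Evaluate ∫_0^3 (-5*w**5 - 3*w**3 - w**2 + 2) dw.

By the power rule, an antiderivative is F(w) = -5*w**6/6 - 3*w**4/4 - w**3/3 + 2*w.
Then F(3) - F(0) = (-2685/4) - (0) = -2685/4.

-2685/4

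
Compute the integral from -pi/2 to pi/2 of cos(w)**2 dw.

pi/2

Use the identity cos^2(w) = (1 + cos(2*w))/2.
An antiderivative is F(w) = w/2 + sin(2*w)/4.
Then F(pi/2) - F(-pi/2) = (pi/4) - (-pi/4) = pi/2.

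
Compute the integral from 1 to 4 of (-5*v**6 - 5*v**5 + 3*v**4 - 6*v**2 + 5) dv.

By the power rule, an antiderivative is F(v) = -5*v**7/7 - 5*v**6/6 + 3*v**5/5 - 2*v**3 + 5*v.
Then F(4) - F(1) = (-1534028/105) - (431/210) = -1022829/70.

-1022829/70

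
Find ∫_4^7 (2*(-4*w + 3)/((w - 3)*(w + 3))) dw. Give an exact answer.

-5*log(5) - 11*log(2) + 5*log(7)

Factor the denominator: w**2 - 9 = (w + 3)(w - 3).
Partial fractions: 2*(-4*w + 3)/((w - 3)*(w + 3)) = -5/(w + 3) - 3/(w - 3).
An antiderivative is F(w) = -3*log(w - 3) - 5*log(w + 3).
Then F(7) - F(4) = (-5*log(5) - 11*log(2)) - (-5*log(7)) = -5*log(5) - 11*log(2) + 5*log(7).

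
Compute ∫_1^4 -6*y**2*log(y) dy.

42 - 256*log(2)

Integrate by parts once (u = ln y, dv = -6*y**2 dy).
An antiderivative is F(y) = -2*y**3*(3*log(y) - 1)/3.
Then F(4) - F(1) = (128/3 - 256*log(2)) - (2/3) = 42 - 256*log(2).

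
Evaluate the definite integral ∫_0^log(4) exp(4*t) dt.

255/4

Let u = exp(t), so du = exp(t) dt. When t = 0, u = 1; when t = log(4), u = 4.
The integral becomes ∫ u**3 du from 1 to 4, with antiderivative u**4/4.
Back in t: F(t) = exp(4*t)/4.
Then F(log(4)) - F(0) = (64) - (1/4) = 255/4.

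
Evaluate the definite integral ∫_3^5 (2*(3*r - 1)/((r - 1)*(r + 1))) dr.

log(81/4)

Factor the denominator: r**2 - 1 = (r + 1)(r - 1).
Partial fractions: 2*(3*r - 1)/((r - 1)*(r + 1)) = 4/(r + 1) + 2/(r - 1).
An antiderivative is F(r) = 2*log(r - 1) + 4*log(r + 1).
Then F(5) - F(3) = (4*log(3) + 8*log(2)) - (10*log(2)) = log(81/4).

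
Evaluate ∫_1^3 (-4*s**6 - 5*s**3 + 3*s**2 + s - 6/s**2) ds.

-9262/7

By the power rule, an antiderivative is F(s) = -4*s**7/7 - 5*s**4/4 + s**3 + s**2/2 + 6/s.
Then F(3) - F(1) = (-36889/28) - (159/28) = -9262/7.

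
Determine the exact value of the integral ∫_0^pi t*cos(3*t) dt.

-2/9

Integrate by parts once (u = t, dv = cos(3*t) dt).
An antiderivative is F(t) = t*sin(3*t)/3 + cos(3*t)/9.
Then F(pi) - F(0) = (-1/9) - (1/9) = -2/9.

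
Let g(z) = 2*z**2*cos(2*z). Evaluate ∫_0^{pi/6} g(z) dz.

-sqrt(3)/4 + sqrt(3)*pi**2/72 + pi/12

Integrate by parts twice (u = z^2, dv = 2*cos(2*z) dz).
An antiderivative is F(z) = z**2*sin(2*z) + z*cos(2*z) - sin(2*z)/2.
Then F(pi/6) - F(0) = (-sqrt(3)/4 + sqrt(3)*pi**2/72 + pi/12) - (0) = -sqrt(3)/4 + sqrt(3)*pi**2/72 + pi/12.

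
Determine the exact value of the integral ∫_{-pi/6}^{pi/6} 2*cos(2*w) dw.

An antiderivative is F(w) = sin(2*w).
Then F(pi/6) - F(-pi/6) = (sqrt(3)/2) - (-sqrt(3)/2) = sqrt(3).

sqrt(3)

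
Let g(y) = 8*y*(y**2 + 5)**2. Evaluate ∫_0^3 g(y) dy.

Let u = y**2 + 5, so du = 2*y dy. When y = 0, u = 5; when y = 3, u = 14.
The integral becomes 4·∫ u**2 du from 5 to 14, with antiderivative 4*u**3/3.
Back in y: F(y) = 4*(y**2 + 5)**3/3.
Then F(3) - F(0) = (10976/3) - (500/3) = 3492.

3492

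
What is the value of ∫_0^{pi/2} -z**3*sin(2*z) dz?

pi*(6 - pi**2)/16

Integrate by parts 3 times (u = z^3, dv = -sin(2*z) dz).
An antiderivative is F(z) = z**3*cos(2*z)/2 - 3*z**2*sin(2*z)/4 - 3*z*cos(2*z)/4 + 3*sin(2*z)/8.
Then F(pi/2) - F(0) = (pi*(6 - pi**2)/16) - (0) = pi*(6 - pi**2)/16.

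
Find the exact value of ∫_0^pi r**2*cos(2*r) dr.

pi/2

Integrate by parts twice (u = r^2, dv = cos(2*r) dr).
An antiderivative is F(r) = r**2*sin(2*r)/2 + r*cos(2*r)/2 - sin(2*r)/4.
Then F(pi) - F(0) = (pi/2) - (0) = pi/2.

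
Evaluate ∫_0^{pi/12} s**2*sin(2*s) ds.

Integrate by parts twice (u = s^2, dv = sin(2*s) ds).
An antiderivative is F(s) = -s**2*cos(2*s)/2 + s*sin(2*s)/2 + cos(2*s)/4.
Then F(pi/12) - F(0) = (-sqrt(3)*pi**2/576 + pi/48 + sqrt(3)/8) - (1/4) = -1/4 - sqrt(3)*pi**2/576 + pi/48 + sqrt(3)/8.

-1/4 - sqrt(3)*pi**2/576 + pi/48 + sqrt(3)/8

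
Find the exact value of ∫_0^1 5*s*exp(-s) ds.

5 - 10*exp(-1)

Integrate by parts once (u = s, dv = 5*exp(-s) ds).
An antiderivative is F(s) = (-5*s - 5)*exp(-s).
Then F(1) - F(0) = (-10*exp(-1)) - (-5) = 5 - 10*exp(-1).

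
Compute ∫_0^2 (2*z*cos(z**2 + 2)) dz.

-sin(2) + sin(6)

Let u = z**2 + 2, so du = 2*z dz. When z = 0, u = 2; when z = 2, u = 6.
The integral becomes ∫ cos(u) du from 2 to 6, with antiderivative sin(u).
Back in z: F(z) = sin(z**2 + 2).
Then F(2) - F(0) = (sin(6)) - (sin(2)) = -sin(2) + sin(6).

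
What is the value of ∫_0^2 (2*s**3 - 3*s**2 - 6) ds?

By the power rule, an antiderivative is F(s) = s**4/2 - s**3 - 6*s.
Then F(2) - F(0) = (-12) - (0) = -12.

-12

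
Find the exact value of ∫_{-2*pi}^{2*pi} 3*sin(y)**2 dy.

6*pi

Use the identity sin^2(y) = (1 - cos(2*y))/2.
An antiderivative is F(y) = 3*y/2 - 3*sin(2*y)/4.
Then F(2*pi) - F(-2*pi) = (3*pi) - (-3*pi) = 6*pi.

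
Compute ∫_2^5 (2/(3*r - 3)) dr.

An antiderivative is F(r) = 2*log(3*r - 3)/3.
Then F(5) - F(2) = (2*log(12)/3) - (2*log(3)/3) = 4*log(2)/3.

4*log(2)/3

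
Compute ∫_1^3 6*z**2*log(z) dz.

Integrate by parts once (u = ln z, dv = 6*z**2 dz).
An antiderivative is F(z) = 2*z**3*(3*log(z) - 1)/3.
Then F(3) - F(1) = (-18 + 54*log(3)) - (-2/3) = -52/3 + 54*log(3).

-52/3 + 54*log(3)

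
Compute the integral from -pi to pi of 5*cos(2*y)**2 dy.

Use the identity cos^2(2*y) = (1 + cos(4*y))/2.
An antiderivative is F(y) = 5*y/2 + 5*sin(4*y)/8.
Then F(pi) - F(-pi) = (5*pi/2) - (-5*pi/2) = 5*pi.

5*pi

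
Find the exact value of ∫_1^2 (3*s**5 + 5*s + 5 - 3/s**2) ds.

By the power rule, an antiderivative is F(s) = s**6/2 + 5*s**2/2 + 5*s + 3/s.
Then F(2) - F(1) = (107/2) - (11) = 85/2.

85/2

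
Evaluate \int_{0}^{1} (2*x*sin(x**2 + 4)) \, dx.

cos(4) - cos(5)

Let u = x**2 + 4, so du = 2*x dx. When x = 0, u = 4; when x = 1, u = 5.
The integral becomes ∫ sin(u) du from 4 to 5, with antiderivative -cos(u).
Back in x: F(x) = -cos(x**2 + 4).
Then F(1) - F(0) = (-cos(5)) - (-cos(4)) = cos(4) - cos(5).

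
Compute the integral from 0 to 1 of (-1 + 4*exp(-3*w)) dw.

An antiderivative is F(w) = -w - 4*exp(-3*w)/3.
Then F(1) - F(0) = (-1 - 4*exp(-3)/3) - (-4/3) = (-4 + exp(3))*exp(-3)/3.

(-4 + exp(3))*exp(-3)/3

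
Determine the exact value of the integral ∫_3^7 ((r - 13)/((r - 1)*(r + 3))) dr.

-7*log(3) + 4*log(5)

Factor the denominator: r**2 + 2*r - 3 = (r + 3)(r - 1).
Partial fractions: (r - 13)/((r - 1)*(r + 3)) = 4/(r + 3) - 3/(r - 1).
An antiderivative is F(r) = -3*log(r - 1) + 4*log(r + 3).
Then F(7) - F(3) = (-3*log(3) + log(2) + 4*log(5)) - (log(2) + 4*log(3)) = -7*log(3) + 4*log(5).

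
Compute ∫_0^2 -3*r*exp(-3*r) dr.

(7 - exp(6))*exp(-6)/3

Integrate by parts once (u = r, dv = -3*exp(-3*r) dr).
An antiderivative is F(r) = (3*r + 1)*exp(-3*r)/3.
Then F(2) - F(0) = (7*exp(-6)/3) - (1/3) = (7 - exp(6))*exp(-6)/3.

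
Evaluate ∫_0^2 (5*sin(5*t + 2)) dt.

-cos(12) + cos(2)

Let u = 5*t + 2, so du = 5 dt. When t = 0, u = 2; when t = 2, u = 12.
The integral becomes ∫ sin(u) du from 2 to 12, with antiderivative -cos(u).
Back in t: F(t) = -cos(5*t + 2).
Then F(2) - F(0) = (-cos(12)) - (-cos(2)) = -cos(12) + cos(2).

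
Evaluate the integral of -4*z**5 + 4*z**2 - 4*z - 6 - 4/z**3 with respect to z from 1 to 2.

By the power rule, an antiderivative is F(z) = -2*z**6/3 + 4*z**3/3 - 2*z**2 - 6*z + 2/z**2.
Then F(2) - F(1) = (-103/2) - (-16/3) = -277/6.

-277/6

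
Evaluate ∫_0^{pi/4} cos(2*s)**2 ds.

Use the identity cos^2(2*s) = (1 + cos(4*s))/2.
An antiderivative is F(s) = s/2 + sin(4*s)/8.
Then F(pi/4) - F(0) = (pi/8) - (0) = pi/8.

pi/8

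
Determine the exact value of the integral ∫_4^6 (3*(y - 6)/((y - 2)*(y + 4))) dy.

-12*log(2) + 5*log(5)

Factor the denominator: y**2 + 2*y - 8 = (y + 4)(y - 2).
Partial fractions: 3*(y - 6)/((y - 2)*(y + 4)) = 5/(y + 4) - 2/(y - 2).
An antiderivative is F(y) = -2*log(y - 2) + 5*log(y + 4).
Then F(6) - F(4) = (log(2) + 5*log(5)) - (13*log(2)) = -12*log(2) + 5*log(5).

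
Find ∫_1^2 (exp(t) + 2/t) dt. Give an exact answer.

-exp(1) + log(4) + exp(2)

An antiderivative is F(t) = exp(t) + 2*log(t).
Then F(2) - F(1) = (log(4) + exp(2)) - (exp(1)) = -exp(1) + log(4) + exp(2).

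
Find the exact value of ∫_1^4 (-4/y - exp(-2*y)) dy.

(-16*exp(8)*log(2) - exp(6) + 1)*exp(-8)/2

An antiderivative is F(y) = -4*log(y) + exp(-2*y)/2.
Then F(4) - F(1) = (-8*log(2) + exp(-8)/2) - (exp(-2)/2) = (-16*exp(8)*log(2) - exp(6) + 1)*exp(-8)/2.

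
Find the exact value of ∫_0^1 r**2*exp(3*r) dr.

Integrate by parts twice (u = r^2, dv = exp(3*r) dr).
An antiderivative is F(r) = (9*r**2 - 6*r + 2)*exp(3*r)/27.
Then F(1) - F(0) = (5*exp(3)/27) - (2/27) = -2/27 + 5*exp(3)/27.

-2/27 + 5*exp(3)/27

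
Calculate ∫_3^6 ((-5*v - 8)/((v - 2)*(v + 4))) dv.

-8*log(2) - 2*log(5) + 2*log(7)

Factor the denominator: v**2 + 2*v - 8 = (v + 4)(v - 2).
Partial fractions: (-5*v - 8)/((v - 2)*(v + 4)) = -2/(v + 4) - 3/(v - 2).
An antiderivative is F(v) = -3*log(v - 2) - 2*log(v + 4).
Then F(6) - F(3) = (-8*log(2) - 2*log(5)) - (-log(49)) = -8*log(2) - 2*log(5) + 2*log(7).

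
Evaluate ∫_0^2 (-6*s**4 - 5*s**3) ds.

-292/5

By the power rule, an antiderivative is F(s) = -6*s**5/5 - 5*s**4/4.
Then F(2) - F(0) = (-292/5) - (0) = -292/5.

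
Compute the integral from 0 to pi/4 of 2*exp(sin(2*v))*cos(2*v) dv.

-1 + E

Let u = sin(2*v), so du = 2*cos(2*v) dv. When v = 0, u = 0; when v = pi/4, u = 1.
The integral becomes ∫ exp(u) du from 0 to 1, with antiderivative exp(u).
Back in v: F(v) = exp(sin(2*v)).
Then F(pi/4) - F(0) = (E) - (1) = -1 + E.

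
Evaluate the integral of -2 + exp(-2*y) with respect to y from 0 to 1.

-3/2 - exp(-2)/2

An antiderivative is F(y) = -2*y - exp(-2*y)/2.
Then F(1) - F(0) = (-2 - exp(-2)/2) - (-1/2) = -3/2 - exp(-2)/2.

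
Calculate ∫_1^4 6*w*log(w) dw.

-45/2 + 96*log(2)

Integrate by parts once (u = ln w, dv = 6*w dw).
An antiderivative is F(w) = 3*w**2*(2*log(w) - 1)/2.
Then F(4) - F(1) = (-24 + 96*log(2)) - (-3/2) = -45/2 + 96*log(2).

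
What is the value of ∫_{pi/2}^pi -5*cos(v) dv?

5

An antiderivative is F(v) = -5*sin(v).
Then F(pi) - F(pi/2) = (0) - (-5) = 5.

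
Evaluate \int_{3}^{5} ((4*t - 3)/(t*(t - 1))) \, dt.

Factor the denominator: t**2 - t = t(t - 1).
Partial fractions: (4*t - 3)/(t*(t - 1)) = 3/t + 1/(t - 1).
An antiderivative is F(t) = 3*log(t) + log(t - 1).
Then F(5) - F(3) = (2*log(2) + 3*log(5)) - (log(54)) = -3*log(3) + log(2) + 3*log(5).

-3*log(3) + log(2) + 3*log(5)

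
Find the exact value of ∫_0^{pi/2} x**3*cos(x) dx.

-3*pi + pi**3/8 + 6

Integrate by parts 3 times (u = x^3, dv = cos(x) dx).
An antiderivative is F(x) = x**3*sin(x) + 3*x**2*cos(x) - 6*x*sin(x) - 6*cos(x).
Then F(pi/2) - F(0) = (pi*(-24 + pi**2)/8) - (-6) = -3*pi + pi**3/8 + 6.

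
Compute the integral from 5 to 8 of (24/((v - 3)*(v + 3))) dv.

Factor the denominator: v**2 - 9 = (v + 3)(v - 3).
Partial fractions: 24/((v - 3)*(v + 3)) = -4/(v + 3) + 4/(v - 3).
An antiderivative is F(v) = 4*log(v - 3) - 4*log(v + 3).
Then F(8) - F(5) = (-4*log(11) + 4*log(5)) - (-8*log(2)) = -4*log(11) + 8*log(2) + 4*log(5).

-4*log(11) + 8*log(2) + 4*log(5)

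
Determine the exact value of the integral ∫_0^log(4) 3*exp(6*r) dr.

Let u = exp(r), so du = exp(r) dr. When r = 0, u = 1; when r = log(4), u = 4.
The integral becomes 3·∫ u**5 du from 1 to 4, with antiderivative u**6/2.
Back in r: F(r) = exp(6*r)/2.
Then F(log(4)) - F(0) = (2048) - (1/2) = 4095/2.

4095/2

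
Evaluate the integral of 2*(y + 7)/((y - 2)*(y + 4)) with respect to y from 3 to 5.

Factor the denominator: y**2 + 2*y - 8 = (y + 4)(y - 2).
Partial fractions: 2*(y + 7)/((y - 2)*(y + 4)) = -1/(y + 4) + 3/(y - 2).
An antiderivative is F(y) = 3*log(y - 2) - log(y + 4).
Then F(5) - F(3) = (log(3)) - (-log(7)) = log(21).

log(21)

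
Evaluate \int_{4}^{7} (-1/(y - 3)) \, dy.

-log(4)

An antiderivative is F(y) = -log(y - 3).
Then F(7) - F(4) = (-log(4)) - (0) = -log(4).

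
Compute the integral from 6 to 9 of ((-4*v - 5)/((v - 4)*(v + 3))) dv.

-3*log(5) + log(2) + log(3)

Factor the denominator: v**2 - v - 12 = (v + 3)(v - 4).
Partial fractions: (-4*v - 5)/((v - 4)*(v + 3)) = -1/(v + 3) - 3/(v - 4).
An antiderivative is F(v) = -3*log(v - 4) - log(v + 3).
Then F(9) - F(6) = (-3*log(5) - 2*log(2) - log(3)) - (-log(72)) = -3*log(5) + log(2) + log(3).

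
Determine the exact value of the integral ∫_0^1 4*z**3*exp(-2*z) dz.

3/2 - 19*exp(-2)/2

Integrate by parts 3 times (u = z^3, dv = 4*exp(-2*z) dz).
An antiderivative is F(z) = (-4*z**3 - 6*z**2 - 6*z - 3)*exp(-2*z)/2.
Then F(1) - F(0) = (-19*exp(-2)/2) - (-3/2) = 3/2 - 19*exp(-2)/2.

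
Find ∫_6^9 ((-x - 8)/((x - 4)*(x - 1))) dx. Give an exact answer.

-7*log(5) + 13*log(2)

Factor the denominator: x**2 - 5*x + 4 = (x - 1)(x - 4).
Partial fractions: (-x - 8)/((x - 4)*(x - 1)) = 3/(x - 1) - 4/(x - 4).
An antiderivative is F(x) = -4*log(x - 4) + 3*log(x - 1).
Then F(9) - F(6) = (-4*log(5) + 9*log(2)) - (-4*log(2) + 3*log(5)) = -7*log(5) + 13*log(2).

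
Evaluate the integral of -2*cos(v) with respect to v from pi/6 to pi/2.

-1

An antiderivative is F(v) = -2*sin(v).
Then F(pi/2) - F(pi/6) = (-2) - (-1) = -1.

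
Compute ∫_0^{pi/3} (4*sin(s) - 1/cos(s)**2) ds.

An antiderivative is F(s) = -4*cos(s) - tan(s).
Then F(pi/3) - F(0) = (-2 - sqrt(3)) - (-4) = 2 - sqrt(3).

2 - sqrt(3)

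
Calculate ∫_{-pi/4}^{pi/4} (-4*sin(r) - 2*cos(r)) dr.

-2*sqrt(2)

An antiderivative is F(r) = -2*sin(r) + 4*cos(r).
Then F(pi/4) - F(-pi/4) = (sqrt(2)) - (3*sqrt(2)) = -2*sqrt(2).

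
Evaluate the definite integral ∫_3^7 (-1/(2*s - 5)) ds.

An antiderivative is F(s) = -log(2*s - 5)/2.
Then F(7) - F(3) = (-log(3)) - (0) = -log(3).

-log(3)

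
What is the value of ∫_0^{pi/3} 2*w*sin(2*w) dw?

sqrt(3)/4 + pi/6

Integrate by parts once (u = w, dv = 2*sin(2*w) dw).
An antiderivative is F(w) = -w*cos(2*w) + sin(2*w)/2.
Then F(pi/3) - F(0) = (sqrt(3)/4 + pi/6) - (0) = sqrt(3)/4 + pi/6.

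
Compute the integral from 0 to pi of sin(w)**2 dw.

Use the identity sin^2(w) = (1 - cos(2*w))/2.
An antiderivative is F(w) = w/2 - sin(2*w)/4.
Then F(pi) - F(0) = (pi/2) - (0) = pi/2.

pi/2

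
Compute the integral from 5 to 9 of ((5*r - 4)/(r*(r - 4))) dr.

2*log(3) + 3*log(5)

Factor the denominator: r**2 - 4*r = r(r - 4).
Partial fractions: (5*r - 4)/(r*(r - 4)) = 1/r + 4/(r - 4).
An antiderivative is F(r) = log(r) + 4*log(r - 4).
Then F(9) - F(5) = (2*log(3) + 4*log(5)) - (log(5)) = 2*log(3) + 3*log(5).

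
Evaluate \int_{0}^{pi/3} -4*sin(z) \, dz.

An antiderivative is F(z) = 4*cos(z).
Then F(pi/3) - F(0) = (2) - (4) = -2.

-2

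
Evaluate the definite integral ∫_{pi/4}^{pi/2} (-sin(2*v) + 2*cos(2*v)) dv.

-3/2

An antiderivative is F(v) = sin(2*v) + cos(2*v)/2.
Then F(pi/2) - F(pi/4) = (-1/2) - (1) = -3/2.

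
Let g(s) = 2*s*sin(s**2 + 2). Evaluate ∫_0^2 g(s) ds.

-cos(6) + cos(2)

Let u = s**2 + 2, so du = 2*s ds. When s = 0, u = 2; when s = 2, u = 6.
The integral becomes ∫ sin(u) du from 2 to 6, with antiderivative -cos(u).
Back in s: F(s) = -cos(s**2 + 2).
Then F(2) - F(0) = (-cos(6)) - (-cos(2)) = -cos(6) + cos(2).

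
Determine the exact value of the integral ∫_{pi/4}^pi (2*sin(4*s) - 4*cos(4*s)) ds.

-1

An antiderivative is F(s) = -sin(4*s) - cos(4*s)/2.
Then F(pi) - F(pi/4) = (-1/2) - (1/2) = -1.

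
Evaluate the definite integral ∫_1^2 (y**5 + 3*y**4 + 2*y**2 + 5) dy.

1163/30

By the power rule, an antiderivative is F(y) = y**6/6 + 3*y**5/5 + 2*y**3/3 + 5*y.
Then F(2) - F(1) = (226/5) - (193/30) = 1163/30.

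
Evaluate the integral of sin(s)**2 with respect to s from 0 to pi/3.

-sqrt(3)/8 + pi/6

Use the identity sin^2(s) = (1 - cos(2*s))/2.
An antiderivative is F(s) = s/2 - sin(2*s)/4.
Then F(pi/3) - F(0) = (-sqrt(3)/8 + pi/6) - (0) = -sqrt(3)/8 + pi/6.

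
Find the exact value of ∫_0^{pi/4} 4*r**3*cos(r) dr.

Integrate by parts 3 times (u = r^3, dv = 4*cos(r) dr).
An antiderivative is F(r) = 4*r**3*sin(r) + 12*r**2*cos(r) - 24*r*sin(r) - 24*cos(r).
Then F(pi/4) - F(0) = (sqrt(2)*(-384 - 96*pi + pi**3 + 12*pi**2)/32) - (-24) = -12*sqrt(2) - 3*sqrt(2)*pi + sqrt(2)*pi**3/32 + 3*sqrt(2)*pi**2/8 + 24.

-12*sqrt(2) - 3*sqrt(2)*pi + sqrt(2)*pi**3/32 + 3*sqrt(2)*pi**2/8 + 24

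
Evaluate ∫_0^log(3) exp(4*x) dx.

Let u = exp(x), so du = exp(x) dx. When x = 0, u = 1; when x = log(3), u = 3.
The integral becomes ∫ u**3 du from 1 to 3, with antiderivative u**4/4.
Back in x: F(x) = exp(4*x)/4.
Then F(log(3)) - F(0) = (81/4) - (1/4) = 20.

20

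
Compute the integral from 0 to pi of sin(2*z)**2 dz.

Use the identity sin^2(2*z) = (1 - cos(4*z))/2.
An antiderivative is F(z) = z/2 - sin(4*z)/8.
Then F(pi) - F(0) = (pi/2) - (0) = pi/2.

pi/2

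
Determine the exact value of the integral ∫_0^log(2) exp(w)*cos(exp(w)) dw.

Let u = exp(w), so du = exp(w) dw. When w = 0, u = 1; when w = log(2), u = 2.
The integral becomes ∫ cos(u) du from 1 to 2, with antiderivative sin(u).
Back in w: F(w) = sin(exp(w)).
Then F(log(2)) - F(0) = (sin(2)) - (sin(1)) = -sin(1) + sin(2).

-sin(1) + sin(2)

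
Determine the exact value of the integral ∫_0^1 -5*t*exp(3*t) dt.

Integrate by parts once (u = t, dv = -5*exp(3*t) dt).
An antiderivative is F(t) = (-15*t + 5)*exp(3*t)/9.
Then F(1) - F(0) = (-10*exp(3)/9) - (5/9) = -10*exp(3)/9 - 5/9.

-10*exp(3)/9 - 5/9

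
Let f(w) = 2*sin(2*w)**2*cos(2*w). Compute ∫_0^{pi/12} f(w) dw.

Let u = sin(2*w), so du = 2*cos(2*w) dw. When w = 0, u = 0; when w = pi/12, u = 1/2.
The integral becomes ∫ u**2 du from 0 to 1/2, with antiderivative u**3/3.
Back in w: F(w) = sin(2*w)**3/3.
Then F(pi/12) - F(0) = (1/24) - (0) = 1/24.

1/24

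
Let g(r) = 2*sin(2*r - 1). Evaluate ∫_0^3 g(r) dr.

Let u = 2*r - 1, so du = 2 dr. When r = 0, u = -1; when r = 3, u = 5.
The integral becomes ∫ sin(u) du from -1 to 5, with antiderivative -cos(u).
Back in r: F(r) = -cos(2*r - 1).
Then F(3) - F(0) = (-cos(5)) - (-cos(1)) = -cos(5) + cos(1).

-cos(5) + cos(1)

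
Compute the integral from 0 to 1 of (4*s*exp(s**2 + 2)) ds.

Let u = s**2 + 2, so du = 2*s ds. When s = 0, u = 2; when s = 1, u = 3.
The integral becomes 2·∫ exp(u) du from 2 to 3, with antiderivative 2*exp(u).
Back in s: F(s) = 2*exp(s**2 + 2).
Then F(1) - F(0) = (2*exp(3)) - (2*exp(2)) = -2*(1 - exp(1))*exp(2).

-2*(1 - exp(1))*exp(2)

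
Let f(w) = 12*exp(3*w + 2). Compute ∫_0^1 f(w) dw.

Let u = 3*w + 2, so du = 3 dw. When w = 0, u = 2; when w = 1, u = 5.
The integral becomes 4·∫ exp(u) du from 2 to 5, with antiderivative 4*exp(u).
Back in w: F(w) = 4*exp(3*w + 2).
Then F(1) - F(0) = (4*exp(5)) - (4*exp(2)) = -4*(1 - exp(3))*exp(2).

-4*(1 - exp(3))*exp(2)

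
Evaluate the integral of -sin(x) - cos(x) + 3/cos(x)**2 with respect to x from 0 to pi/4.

2

An antiderivative is F(x) = -sin(x) + cos(x) + 3*tan(x).
Then F(pi/4) - F(0) = (3) - (1) = 2.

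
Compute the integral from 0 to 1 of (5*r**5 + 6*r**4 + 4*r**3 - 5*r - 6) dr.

By the power rule, an antiderivative is F(r) = 5*r**6/6 + 6*r**5/5 + r**4 - 5*r**2/2 - 6*r.
Then F(1) - F(0) = (-82/15) - (0) = -82/15.

-82/15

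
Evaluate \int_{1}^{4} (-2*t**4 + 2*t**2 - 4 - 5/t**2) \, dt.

-7659/20

By the power rule, an antiderivative is F(t) = -2*t**5/5 + 2*t**3/3 - 4*t + 5/t.
Then F(4) - F(1) = (-22901/60) - (19/15) = -7659/20.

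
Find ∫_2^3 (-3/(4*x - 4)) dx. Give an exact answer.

An antiderivative is F(x) = -3*log(4*x - 4)/4.
Then F(3) - F(2) = (-9*log(2)/4) - (-3*log(2)/2) = -3*log(2)/4.

-3*log(2)/4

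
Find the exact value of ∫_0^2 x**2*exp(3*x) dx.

Integrate by parts twice (u = x^2, dv = exp(3*x) dx).
An antiderivative is F(x) = (9*x**2 - 6*x + 2)*exp(3*x)/27.
Then F(2) - F(0) = (26*exp(6)/27) - (2/27) = -2/27 + 26*exp(6)/27.

-2/27 + 26*exp(6)/27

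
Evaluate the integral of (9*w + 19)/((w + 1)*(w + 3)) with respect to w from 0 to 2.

Factor the denominator: w**2 + 4*w + 3 = (w + 3)(w + 1).
Partial fractions: (9*w + 19)/((w + 1)*(w + 3)) = 4/(w + 3) + 5/(w + 1).
An antiderivative is F(w) = 5*log(w + 1) + 4*log(w + 3).
Then F(2) - F(0) = (5*log(3) + 4*log(5)) - (log(81)) = log(3) + 4*log(5).

log(3) + 4*log(5)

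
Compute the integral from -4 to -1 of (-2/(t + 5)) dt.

An antiderivative is F(t) = -2*log(t + 5).
Then F(-1) - F(-4) = (-log(16)) - (0) = -log(16).

-log(16)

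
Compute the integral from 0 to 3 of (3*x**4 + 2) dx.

By the power rule, an antiderivative is F(x) = 3*x**5/5 + 2*x.
Then F(3) - F(0) = (759/5) - (0) = 759/5.

759/5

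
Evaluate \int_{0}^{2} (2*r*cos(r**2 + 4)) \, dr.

Let u = r**2 + 4, so du = 2*r dr. When r = 0, u = 4; when r = 2, u = 8.
The integral becomes ∫ cos(u) du from 4 to 8, with antiderivative sin(u).
Back in r: F(r) = sin(r**2 + 4).
Then F(2) - F(0) = (sin(8)) - (sin(4)) = -sin(4) + sin(8).

-sin(4) + sin(8)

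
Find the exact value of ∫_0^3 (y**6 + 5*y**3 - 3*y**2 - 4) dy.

10491/28

By the power rule, an antiderivative is F(y) = y**7/7 + 5*y**4/4 - y**3 - 4*y.
Then F(3) - F(0) = (10491/28) - (0) = 10491/28.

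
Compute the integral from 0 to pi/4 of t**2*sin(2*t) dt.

Integrate by parts twice (u = t^2, dv = sin(2*t) dt).
An antiderivative is F(t) = -t**2*cos(2*t)/2 + t*sin(2*t)/2 + cos(2*t)/4.
Then F(pi/4) - F(0) = (pi/8) - (1/4) = -1/4 + pi/8.

-1/4 + pi/8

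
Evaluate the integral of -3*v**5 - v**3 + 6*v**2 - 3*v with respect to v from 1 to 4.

-8031/4

By the power rule, an antiderivative is F(v) = -v**6/2 - v**4/4 + 2*v**3 - 3*v**2/2.
Then F(4) - F(1) = (-2008) - (-1/4) = -8031/4.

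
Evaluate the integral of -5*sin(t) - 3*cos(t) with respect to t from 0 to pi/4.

-5 + sqrt(2)

An antiderivative is F(t) = -3*sin(t) + 5*cos(t).
Then F(pi/4) - F(0) = (sqrt(2)) - (5) = -5 + sqrt(2).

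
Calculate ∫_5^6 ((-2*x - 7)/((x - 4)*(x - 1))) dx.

Factor the denominator: x**2 - 5*x + 4 = (x - 1)(x - 4).
Partial fractions: (-2*x - 7)/((x - 4)*(x - 1)) = 3/(x - 1) - 5/(x - 4).
An antiderivative is F(x) = -5*log(x - 4) + 3*log(x - 1).
Then F(6) - F(5) = (-5*log(2) + 3*log(5)) - (log(64)) = -11*log(2) + 3*log(5).

-11*log(2) + 3*log(5)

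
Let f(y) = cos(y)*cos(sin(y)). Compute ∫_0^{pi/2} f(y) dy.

sin(1)

Let u = sin(y), so du = cos(y) dy. When y = 0, u = 0; when y = pi/2, u = 1.
The integral becomes ∫ cos(u) du from 0 to 1, with antiderivative sin(u).
Back in y: F(y) = sin(sin(y)).
Then F(pi/2) - F(0) = (sin(1)) - (0) = sin(1).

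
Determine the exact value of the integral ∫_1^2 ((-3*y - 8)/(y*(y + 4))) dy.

log(5/24)

Factor the denominator: y**2 + 4*y = (y + 4)y.
Partial fractions: (-3*y - 8)/(y*(y + 4)) = -1/(y + 4) - 2/y.
An antiderivative is F(y) = -2*log(y) - log(y + 4).
Then F(2) - F(1) = (-log(24)) - (-log(5)) = log(5/24).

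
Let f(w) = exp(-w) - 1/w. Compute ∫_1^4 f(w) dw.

(-log(4**exp(4)) - 1 + exp(3))*exp(-4)

An antiderivative is F(w) = -log(w) - exp(-w).
Then F(4) - F(1) = ((-log(4**exp(4)) - 1)*exp(-4)) - (-exp(-1)) = (-log(4**exp(4)) - 1 + exp(3))*exp(-4).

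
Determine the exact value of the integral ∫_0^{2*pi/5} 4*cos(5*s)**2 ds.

4*pi/5

Use the identity cos^2(5*s) = (1 + cos(10*s))/2.
An antiderivative is F(s) = 2*s + sin(10*s)/5.
Then F(2*pi/5) - F(0) = (4*pi/5) - (0) = 4*pi/5.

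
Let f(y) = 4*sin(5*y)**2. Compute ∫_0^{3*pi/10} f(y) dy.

3*pi/5

Use the identity sin^2(5*y) = (1 - cos(10*y))/2.
An antiderivative is F(y) = 2*y - sin(10*y)/5.
Then F(3*pi/10) - F(0) = (3*pi/5) - (0) = 3*pi/5.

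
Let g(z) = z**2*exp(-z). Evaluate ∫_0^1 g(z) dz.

Integrate by parts twice (u = z^2, dv = exp(-z) dz).
An antiderivative is F(z) = (-z**2 - 2*z - 2)*exp(-z).
Then F(1) - F(0) = (-5*exp(-1)) - (-2) = 2 - 5*exp(-1).

2 - 5*exp(-1)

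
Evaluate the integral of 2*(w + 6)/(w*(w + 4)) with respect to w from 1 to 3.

-log(7) + log(5) + 3*log(3)

Factor the denominator: w**2 + 4*w = (w + 4)w.
Partial fractions: 2*(w + 6)/(w*(w + 4)) = -1/(w + 4) + 3/w.
An antiderivative is F(w) = 3*log(w) - log(w + 4).
Then F(3) - F(1) = (log(27/7)) - (-log(5)) = -log(7) + log(5) + 3*log(3).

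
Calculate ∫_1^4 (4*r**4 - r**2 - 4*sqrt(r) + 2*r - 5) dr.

By the power rule, an antiderivative is F(r) = 4*r**5/5 - 8*r**(3/2)/3 - r**3/3 + r**2 - 5*r.
Then F(4) - F(1) = (11588/15) - (-31/5) = 11681/15.

11681/15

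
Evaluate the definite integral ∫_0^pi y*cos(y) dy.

Integrate by parts once (u = y, dv = cos(y) dy).
An antiderivative is F(y) = y*sin(y) + cos(y).
Then F(pi) - F(0) = (-1) - (1) = -2.

-2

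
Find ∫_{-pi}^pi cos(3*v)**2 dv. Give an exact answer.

pi

Use the identity cos^2(3*v) = (1 + cos(6*v))/2.
An antiderivative is F(v) = v/2 + sin(6*v)/12.
Then F(pi) - F(-pi) = (pi/2) - (-pi/2) = pi.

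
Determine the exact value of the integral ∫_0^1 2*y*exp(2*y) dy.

Integrate by parts once (u = y, dv = 2*exp(2*y) dy).
An antiderivative is F(y) = (2*y - 1)*exp(2*y)/2.
Then F(1) - F(0) = (exp(2)/2) - (-1/2) = 1/2 + exp(2)/2.

1/2 + exp(2)/2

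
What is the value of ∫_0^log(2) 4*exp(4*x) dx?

15

Let u = exp(x), so du = exp(x) dx. When x = 0, u = 1; when x = log(2), u = 2.
The integral becomes 4·∫ u**3 du from 1 to 2, with antiderivative u**4.
Back in x: F(x) = exp(4*x).
Then F(log(2)) - F(0) = (16) - (1) = 15.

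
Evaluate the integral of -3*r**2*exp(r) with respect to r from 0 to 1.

6 - 3*E

Integrate by parts twice (u = r^2, dv = -3*exp(r) dr).
An antiderivative is F(r) = (-3*r**2 + 6*r - 6)*exp(r).
Then F(1) - F(0) = (-3*E) - (-6) = 6 - 3*E.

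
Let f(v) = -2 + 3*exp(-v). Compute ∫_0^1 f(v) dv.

1 - 3*exp(-1)

An antiderivative is F(v) = -2*v - 3*exp(-v).
Then F(1) - F(0) = (-2 - 3*exp(-1)) - (-3) = 1 - 3*exp(-1).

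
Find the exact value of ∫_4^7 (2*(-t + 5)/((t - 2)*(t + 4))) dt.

Factor the denominator: t**2 + 2*t - 8 = (t + 4)(t - 2).
Partial fractions: 2*(-t + 5)/((t - 2)*(t + 4)) = -3/(t + 4) + 1/(t - 2).
An antiderivative is F(t) = log(t - 2) - 3*log(t + 4).
Then F(7) - F(4) = (-3*log(11) + log(5)) - (-8*log(2)) = -3*log(11) + log(5) + 8*log(2).

-3*log(11) + log(5) + 8*log(2)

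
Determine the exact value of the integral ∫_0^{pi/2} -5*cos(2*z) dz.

0

An antiderivative is F(z) = -5*sin(2*z)/2.
Then F(pi/2) - F(0) = (0) - (0) = 0.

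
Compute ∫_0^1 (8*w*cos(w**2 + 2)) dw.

-4*sin(2) + 4*sin(3)

Let u = w**2 + 2, so du = 2*w dw. When w = 0, u = 2; when w = 1, u = 3.
The integral becomes 4·∫ cos(u) du from 2 to 3, with antiderivative 4*sin(u).
Back in w: F(w) = 4*sin(w**2 + 2).
Then F(1) - F(0) = (4*sin(3)) - (4*sin(2)) = -4*sin(2) + 4*sin(3).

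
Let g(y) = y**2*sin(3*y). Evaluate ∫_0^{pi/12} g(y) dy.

-2/27 - sqrt(2)*pi**2/864 + sqrt(2)*pi/108 + sqrt(2)/27

Integrate by parts twice (u = y^2, dv = sin(3*y) dy).
An antiderivative is F(y) = -y**2*cos(3*y)/3 + 2*y*sin(3*y)/9 + 2*cos(3*y)/27.
Then F(pi/12) - F(0) = (sqrt(2)*(-pi**2 + 8*pi + 32)/864) - (2/27) = -2/27 - sqrt(2)*pi**2/864 + sqrt(2)*pi/108 + sqrt(2)/27.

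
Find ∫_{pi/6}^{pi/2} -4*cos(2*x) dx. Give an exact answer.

An antiderivative is F(x) = -2*sin(2*x).
Then F(pi/2) - F(pi/6) = (0) - (-sqrt(3)) = sqrt(3).

sqrt(3)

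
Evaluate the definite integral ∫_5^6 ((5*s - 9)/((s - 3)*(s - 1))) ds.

-7*log(2) + 2*log(5) + 3*log(3)

Factor the denominator: s**2 - 4*s + 3 = (s - 1)(s - 3).
Partial fractions: (5*s - 9)/((s - 3)*(s - 1)) = 2/(s - 1) + 3/(s - 3).
An antiderivative is F(s) = 3*log(s - 3) + 2*log(s - 1).
Then F(6) - F(5) = (2*log(5) + 3*log(3)) - (7*log(2)) = -7*log(2) + 2*log(5) + 3*log(3).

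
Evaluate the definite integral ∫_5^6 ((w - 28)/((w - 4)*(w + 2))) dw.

Factor the denominator: w**2 - 2*w - 8 = (w + 2)(w - 4).
Partial fractions: (w - 28)/((w - 4)*(w + 2)) = 5/(w + 2) - 4/(w - 4).
An antiderivative is F(w) = -4*log(w - 4) + 5*log(w + 2).
Then F(6) - F(5) = (11*log(2)) - (5*log(7)) = -5*log(7) + 11*log(2).

-5*log(7) + 11*log(2)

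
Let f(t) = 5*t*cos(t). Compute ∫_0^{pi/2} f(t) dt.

-5 + 5*pi/2

Integrate by parts once (u = t, dv = 5*cos(t) dt).
An antiderivative is F(t) = 5*t*sin(t) + 5*cos(t).
Then F(pi/2) - F(0) = (5*pi/2) - (5) = -5 + 5*pi/2.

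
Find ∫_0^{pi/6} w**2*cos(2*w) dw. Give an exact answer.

-sqrt(3)/8 + sqrt(3)*pi**2/144 + pi/24

Integrate by parts twice (u = w^2, dv = cos(2*w) dw).
An antiderivative is F(w) = w**2*sin(2*w)/2 + w*cos(2*w)/2 - sin(2*w)/4.
Then F(pi/6) - F(0) = (-sqrt(3)/8 + sqrt(3)*pi**2/144 + pi/24) - (0) = -sqrt(3)/8 + sqrt(3)*pi**2/144 + pi/24.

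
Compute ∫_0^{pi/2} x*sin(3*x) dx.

Integrate by parts once (u = x, dv = sin(3*x) dx).
An antiderivative is F(x) = -x*cos(3*x)/3 + sin(3*x)/9.
Then F(pi/2) - F(0) = (-1/9) - (0) = -1/9.

-1/9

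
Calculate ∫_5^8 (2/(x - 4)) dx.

An antiderivative is F(x) = 2*log(x - 4).
Then F(8) - F(5) = (log(16)) - (0) = log(16).

log(16)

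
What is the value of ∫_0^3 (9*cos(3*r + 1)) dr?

Let u = 3*r + 1, so du = 3 dr. When r = 0, u = 1; when r = 3, u = 10.
The integral becomes 3·∫ cos(u) du from 1 to 10, with antiderivative 3*sin(u).
Back in r: F(r) = 3*sin(3*r + 1).
Then F(3) - F(0) = (3*sin(10)) - (3*sin(1)) = -3*sin(1) + 3*sin(10).

-3*sin(1) + 3*sin(10)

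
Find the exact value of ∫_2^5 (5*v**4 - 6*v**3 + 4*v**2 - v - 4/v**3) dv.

116229/50

By the power rule, an antiderivative is F(v) = v**5 - 3*v**4/2 + 4*v**3/3 - v**2/2 + 2/v**2.
Then F(5) - F(2) = (175631/75) - (103/6) = 116229/50.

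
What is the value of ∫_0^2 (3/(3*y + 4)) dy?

log(5/2)

Let u = 3*y + 4, so du = 3 dy. When y = 0, u = 4; when y = 2, u = 10.
The integral becomes ∫ 1/u du from 4 to 10, with antiderivative log(u).
Back in y: F(y) = log(3*y + 4).
Then F(2) - F(0) = (log(10)) - (log(4)) = log(5/2).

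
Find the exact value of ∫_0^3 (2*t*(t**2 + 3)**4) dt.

Let u = t**2 + 3, so du = 2*t dt. When t = 0, u = 3; when t = 3, u = 12.
The integral becomes ∫ u**4 du from 3 to 12, with antiderivative u**5/5.
Back in t: F(t) = (t**2 + 3)**5/5.
Then F(3) - F(0) = (248832/5) - (243/5) = 248589/5.

248589/5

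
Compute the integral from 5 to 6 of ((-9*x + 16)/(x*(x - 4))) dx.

Factor the denominator: x**2 - 4*x = x(x - 4).
Partial fractions: (-9*x + 16)/(x*(x - 4)) = -4/x - 5/(x - 4).
An antiderivative is F(x) = -4*log(x) - 5*log(x - 4).
Then F(6) - F(5) = (-9*log(2) - 4*log(3)) - (-4*log(5)) = -9*log(2) - 4*log(3) + 4*log(5).

-9*log(2) - 4*log(3) + 4*log(5)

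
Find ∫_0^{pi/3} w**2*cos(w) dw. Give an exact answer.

-sqrt(3) + sqrt(3)*pi**2/18 + pi/3

Integrate by parts twice (u = w^2, dv = cos(w) dw).
An antiderivative is F(w) = w**2*sin(w) + 2*w*cos(w) - 2*sin(w).
Then F(pi/3) - F(0) = (-sqrt(3) + sqrt(3)*pi**2/18 + pi/3) - (0) = -sqrt(3) + sqrt(3)*pi**2/18 + pi/3.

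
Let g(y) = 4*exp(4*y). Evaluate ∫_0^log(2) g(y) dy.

Let u = exp(y), so du = exp(y) dy. When y = 0, u = 1; when y = log(2), u = 2.
The integral becomes 4·∫ u**3 du from 1 to 2, with antiderivative u**4.
Back in y: F(y) = exp(4*y).
Then F(log(2)) - F(0) = (16) - (1) = 15.

15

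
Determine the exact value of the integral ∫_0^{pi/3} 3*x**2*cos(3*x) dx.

-2*pi/9

Integrate by parts twice (u = x^2, dv = 3*cos(3*x) dx).
An antiderivative is F(x) = x**2*sin(3*x) + 2*x*cos(3*x)/3 - 2*sin(3*x)/9.
Then F(pi/3) - F(0) = (-2*pi/9) - (0) = -2*pi/9.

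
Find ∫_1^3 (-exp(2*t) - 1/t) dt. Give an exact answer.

-exp(6)/2 - log(3) + exp(2)/2

An antiderivative is F(t) = -exp(2*t)/2 - log(t).
Then F(3) - F(1) = (-exp(6)/2 - log(3)) - (-exp(2)/2) = -exp(6)/2 - log(3) + exp(2)/2.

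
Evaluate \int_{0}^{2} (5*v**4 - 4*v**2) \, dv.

64/3

By the power rule, an antiderivative is F(v) = v**5 - 4*v**3/3.
Then F(2) - F(0) = (64/3) - (0) = 64/3.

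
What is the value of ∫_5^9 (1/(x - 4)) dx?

An antiderivative is F(x) = log(x - 4).
Then F(9) - F(5) = (log(5)) - (0) = log(5).

log(5)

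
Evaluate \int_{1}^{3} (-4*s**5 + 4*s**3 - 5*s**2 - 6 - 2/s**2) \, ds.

By the power rule, an antiderivative is F(s) = -2*s**6/3 + s**4 - 5*s**3/3 - 6*s + 2/s.
Then F(3) - F(1) = (-1402/3) - (-16/3) = -462.

-462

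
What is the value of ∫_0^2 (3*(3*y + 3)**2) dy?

234

Let u = 3*y + 3, so du = 3 dy. When y = 0, u = 3; when y = 2, u = 9.
The integral becomes ∫ u**2 du from 3 to 9, with antiderivative u**3/3.
Back in y: F(y) = (3*y + 3)**3/3.
Then F(2) - F(0) = (243) - (9) = 234.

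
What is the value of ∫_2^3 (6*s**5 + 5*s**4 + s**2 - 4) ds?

2635/3

By the power rule, an antiderivative is F(s) = s**6 + s**5 + s**3/3 - 4*s.
Then F(3) - F(2) = (969) - (272/3) = 2635/3.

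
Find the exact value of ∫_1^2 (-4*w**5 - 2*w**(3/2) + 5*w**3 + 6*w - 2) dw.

-309/20 - 16*sqrt(2)/5

By the power rule, an antiderivative is F(w) = -2*w**6/3 - 4*w**(5/2)/5 + 5*w**4/4 + 3*w**2 - 2*w.
Then F(2) - F(1) = (-44/3 - 16*sqrt(2)/5) - (47/60) = -309/20 - 16*sqrt(2)/5.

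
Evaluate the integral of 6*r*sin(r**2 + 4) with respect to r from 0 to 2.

Let u = r**2 + 4, so du = 2*r dr. When r = 0, u = 4; when r = 2, u = 8.
The integral becomes 3·∫ sin(u) du from 4 to 8, with antiderivative -3*cos(u).
Back in r: F(r) = -3*cos(r**2 + 4).
Then F(2) - F(0) = (-3*cos(8)) - (-3*cos(4)) = 3*cos(4) - 3*cos(8).

3*cos(4) - 3*cos(8)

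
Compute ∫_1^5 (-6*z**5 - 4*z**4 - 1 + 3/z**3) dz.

By the power rule, an antiderivative is F(z) = -z**6 - 4*z**5/5 - z - 3/(2*z**2).
Then F(5) - F(1) = (-906503/50) - (-43/10) = -453144/25.

-453144/25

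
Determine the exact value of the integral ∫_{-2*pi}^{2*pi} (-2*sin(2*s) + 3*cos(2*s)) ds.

An antiderivative is F(s) = 3*sin(2*s)/2 + cos(2*s).
Then F(2*pi) - F(-2*pi) = (1) - (1) = 0.

0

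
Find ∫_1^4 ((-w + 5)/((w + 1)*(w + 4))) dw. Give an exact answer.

Factor the denominator: w**2 + 5*w + 4 = (w + 4)(w + 1).
Partial fractions: (-w + 5)/((w + 1)*(w + 4)) = -3/(w + 4) + 2/(w + 1).
An antiderivative is F(w) = 2*log(w + 1) - 3*log(w + 4).
Then F(4) - F(1) = (-9*log(2) + 2*log(5)) - (-3*log(5) + 2*log(2)) = -11*log(2) + 5*log(5).

-11*log(2) + 5*log(5)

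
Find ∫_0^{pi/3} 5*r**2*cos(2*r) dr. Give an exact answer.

-5*pi/12 - 5*sqrt(3)/8 + 5*sqrt(3)*pi**2/36

Integrate by parts twice (u = r^2, dv = 5*cos(2*r) dr).
An antiderivative is F(r) = 5*r**2*sin(2*r)/2 + 5*r*cos(2*r)/2 - 5*sin(2*r)/4.
Then F(pi/3) - F(0) = (-5*pi/12 - 5*sqrt(3)/8 + 5*sqrt(3)*pi**2/36) - (0) = -5*pi/12 - 5*sqrt(3)/8 + 5*sqrt(3)*pi**2/36.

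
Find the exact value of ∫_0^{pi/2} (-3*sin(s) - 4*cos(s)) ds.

An antiderivative is F(s) = -4*sin(s) + 3*cos(s).
Then F(pi/2) - F(0) = (-4) - (3) = -7.

-7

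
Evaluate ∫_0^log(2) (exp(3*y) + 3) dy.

An antiderivative is F(y) = exp(3*y)/3 + 3*y.
Then F(log(2)) - F(0) = (log(8) + 8/3) - (1/3) = log(8) + 7/3.

log(8) + 7/3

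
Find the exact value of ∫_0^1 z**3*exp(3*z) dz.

Integrate by parts 3 times (u = z^3, dv = exp(3*z) dz).
An antiderivative is F(z) = (9*z**3 - 9*z**2 + 6*z - 2)*exp(3*z)/27.
Then F(1) - F(0) = (4*exp(3)/27) - (-2/27) = 2/27 + 4*exp(3)/27.

2/27 + 4*exp(3)/27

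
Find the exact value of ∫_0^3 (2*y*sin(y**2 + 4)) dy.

-cos(13) + cos(4)

Let u = y**2 + 4, so du = 2*y dy. When y = 0, u = 4; when y = 3, u = 13.
The integral becomes ∫ sin(u) du from 4 to 13, with antiderivative -cos(u).
Back in y: F(y) = -cos(y**2 + 4).
Then F(3) - F(0) = (-cos(13)) - (-cos(4)) = -cos(13) + cos(4).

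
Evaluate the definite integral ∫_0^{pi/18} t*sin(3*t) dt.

Integrate by parts once (u = t, dv = sin(3*t) dt).
An antiderivative is F(t) = -t*cos(3*t)/3 + sin(3*t)/9.
Then F(pi/18) - F(0) = (-sqrt(3)*pi/108 + 1/18) - (0) = -sqrt(3)*pi/108 + 1/18.

-sqrt(3)*pi/108 + 1/18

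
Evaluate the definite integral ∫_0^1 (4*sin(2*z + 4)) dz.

Let u = 2*z + 4, so du = 2 dz. When z = 0, u = 4; when z = 1, u = 6.
The integral becomes 2·∫ sin(u) du from 4 to 6, with antiderivative -2*cos(u).
Back in z: F(z) = -2*cos(2*z + 4).
Then F(1) - F(0) = (-2*cos(6)) - (-2*cos(4)) = -2*cos(6) + 2*cos(4).

-2*cos(6) + 2*cos(4)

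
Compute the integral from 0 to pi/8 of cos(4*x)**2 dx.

Use the identity cos^2(4*x) = (1 + cos(8*x))/2.
An antiderivative is F(x) = x/2 + sin(8*x)/16.
Then F(pi/8) - F(0) = (pi/16) - (0) = pi/16.

pi/16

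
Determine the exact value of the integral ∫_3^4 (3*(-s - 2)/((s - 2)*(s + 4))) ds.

log(7/32)

Factor the denominator: s**2 + 2*s - 8 = (s + 4)(s - 2).
Partial fractions: 3*(-s - 2)/((s - 2)*(s + 4)) = -1/(s + 4) - 2/(s - 2).
An antiderivative is F(s) = -2*log(s - 2) - log(s + 4).
Then F(4) - F(3) = (-log(32)) - (-log(7)) = log(7/32).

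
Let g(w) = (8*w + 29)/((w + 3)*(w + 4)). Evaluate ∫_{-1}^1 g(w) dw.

Factor the denominator: w**2 + 7*w + 12 = (w + 4)(w + 3).
Partial fractions: (8*w + 29)/((w + 3)*(w + 4)) = 3/(w + 4) + 5/(w + 3).
An antiderivative is F(w) = 5*log(w + 3) + 3*log(w + 4).
Then F(1) - F(-1) = (3*log(5) + 10*log(2)) - (3*log(3) + 5*log(2)) = -3*log(3) + 5*log(2) + 3*log(5).

-3*log(3) + 5*log(2) + 3*log(5)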